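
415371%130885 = 22716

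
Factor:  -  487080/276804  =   - 2^1*5^1*41^1*233^( - 1)  =  - 410/233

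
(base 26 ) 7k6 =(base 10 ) 5258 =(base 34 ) 4im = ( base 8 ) 12212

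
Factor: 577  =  577^1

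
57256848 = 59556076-2299228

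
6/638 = 3/319=0.01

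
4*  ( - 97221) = - 388884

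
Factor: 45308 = 2^2*47^1*241^1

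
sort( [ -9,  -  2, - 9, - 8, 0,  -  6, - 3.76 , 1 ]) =[ - 9 , - 9 , - 8, - 6, - 3.76, - 2,0, 1 ]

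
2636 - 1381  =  1255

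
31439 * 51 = 1603389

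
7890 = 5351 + 2539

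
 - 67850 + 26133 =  - 41717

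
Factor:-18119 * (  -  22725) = 411754275= 3^2*5^2*101^1*18119^1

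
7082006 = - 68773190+75855196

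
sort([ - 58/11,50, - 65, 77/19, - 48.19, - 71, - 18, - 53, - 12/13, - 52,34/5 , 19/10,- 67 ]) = [ - 71,-67, -65,  -  53, - 52, - 48.19,  -  18,- 58/11,-12/13, 19/10,  77/19, 34/5, 50]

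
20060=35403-15343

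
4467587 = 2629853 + 1837734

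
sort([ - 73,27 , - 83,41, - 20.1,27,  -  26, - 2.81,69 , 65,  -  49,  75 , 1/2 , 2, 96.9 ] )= [ - 83, - 73,  -  49, - 26, - 20.1,  -  2.81, 1/2 , 2,  27,27,41, 65,69,  75 , 96.9 ]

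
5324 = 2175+3149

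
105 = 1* 105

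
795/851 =795/851 = 0.93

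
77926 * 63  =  4909338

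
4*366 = 1464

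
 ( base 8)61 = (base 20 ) 29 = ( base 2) 110001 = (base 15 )34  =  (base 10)49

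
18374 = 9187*2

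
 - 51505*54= - 2781270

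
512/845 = 512/845 = 0.61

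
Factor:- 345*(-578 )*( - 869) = - 173287290  =  -2^1*3^1*5^1*11^1*17^2*23^1*79^1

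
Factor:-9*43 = -387 = - 3^2 * 43^1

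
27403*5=137015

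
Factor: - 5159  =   - 7^1*11^1*67^1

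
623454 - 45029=578425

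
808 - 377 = 431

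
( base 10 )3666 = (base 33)3C3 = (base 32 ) 3II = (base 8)7122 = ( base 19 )a2i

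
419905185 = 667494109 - 247588924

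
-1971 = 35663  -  37634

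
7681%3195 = 1291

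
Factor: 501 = 3^1 * 167^1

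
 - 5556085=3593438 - 9149523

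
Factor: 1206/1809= 2^1*3^ ( - 1 ) = 2/3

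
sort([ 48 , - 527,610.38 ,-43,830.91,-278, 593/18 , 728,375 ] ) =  [ - 527,-278, - 43 , 593/18, 48,375, 610.38 , 728,  830.91]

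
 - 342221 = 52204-394425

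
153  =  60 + 93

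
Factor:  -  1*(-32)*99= 3168 = 2^5*3^2*11^1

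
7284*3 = 21852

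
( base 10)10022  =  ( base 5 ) 310042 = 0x2726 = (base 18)1cge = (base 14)391c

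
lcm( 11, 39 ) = 429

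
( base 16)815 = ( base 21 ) 4eb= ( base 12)1245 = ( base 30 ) 28t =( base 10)2069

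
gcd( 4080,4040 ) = 40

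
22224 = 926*24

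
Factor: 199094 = 2^1*7^1*  14221^1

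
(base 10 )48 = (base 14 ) 36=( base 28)1k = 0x30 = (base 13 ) 39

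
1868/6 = 934/3 = 311.33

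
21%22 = 21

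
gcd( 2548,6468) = 196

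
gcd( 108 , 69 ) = 3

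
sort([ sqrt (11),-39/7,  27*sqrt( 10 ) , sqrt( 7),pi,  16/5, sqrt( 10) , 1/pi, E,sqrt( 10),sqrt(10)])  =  [ - 39/7, 1/pi , sqrt(7), E , pi,sqrt( 10), sqrt(10), sqrt( 10 ),  16/5,sqrt ( 11),  27*sqrt( 10) ] 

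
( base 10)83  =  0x53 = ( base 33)2h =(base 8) 123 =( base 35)2D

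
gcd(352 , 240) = 16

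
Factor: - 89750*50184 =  - 4504014000 = - 2^4 * 3^2*5^3 *17^1 * 41^1*359^1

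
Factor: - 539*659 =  - 7^2*11^1*659^1=- 355201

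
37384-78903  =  -41519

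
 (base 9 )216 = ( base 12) 129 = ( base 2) 10110001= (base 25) 72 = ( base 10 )177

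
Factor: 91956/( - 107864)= - 2^( - 1 )*3^1*79^1*139^(-1 ) =-237/278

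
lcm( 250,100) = 500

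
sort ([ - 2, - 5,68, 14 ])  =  [ - 5, - 2,14,68 ] 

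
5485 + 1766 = 7251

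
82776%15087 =7341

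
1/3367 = 1/3367= 0.00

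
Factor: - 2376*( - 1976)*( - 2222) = - 2^7*3^3*11^2*13^1*19^1 * 101^1=- 10432236672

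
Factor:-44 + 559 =5^1 * 103^1 = 515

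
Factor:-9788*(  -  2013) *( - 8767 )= -172738340148   =  - 2^2*3^1*11^2*61^1*797^1*2447^1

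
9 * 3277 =29493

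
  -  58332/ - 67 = 870+42/67 = 870.63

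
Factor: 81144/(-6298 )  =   -2^2*3^2*7^2*23^1*47^( - 1 )*67^(-1) = - 40572/3149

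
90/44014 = 45/22007 = 0.00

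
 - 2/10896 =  - 1 + 5447/5448 = -  0.00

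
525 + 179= 704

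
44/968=1/22  =  0.05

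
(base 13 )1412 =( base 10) 2888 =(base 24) 508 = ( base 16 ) B48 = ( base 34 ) 2gw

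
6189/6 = 2063/2=1031.50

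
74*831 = 61494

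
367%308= 59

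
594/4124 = 297/2062 = 0.14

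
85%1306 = 85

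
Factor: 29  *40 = 2^3*5^1*29^1 = 1160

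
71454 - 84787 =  -13333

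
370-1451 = -1081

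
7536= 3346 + 4190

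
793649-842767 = - 49118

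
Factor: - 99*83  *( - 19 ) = 3^2*11^1*19^1*83^1 =156123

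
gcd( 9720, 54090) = 90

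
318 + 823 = 1141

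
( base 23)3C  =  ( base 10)81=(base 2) 1010001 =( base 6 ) 213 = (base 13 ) 63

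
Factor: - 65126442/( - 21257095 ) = 2^1 * 3^1 * 5^( - 1) * 59^1*183973^1  *  4251419^( - 1 )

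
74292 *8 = 594336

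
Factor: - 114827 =-114827^1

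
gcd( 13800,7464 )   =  24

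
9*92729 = 834561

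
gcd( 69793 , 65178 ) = 71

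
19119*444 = 8488836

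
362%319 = 43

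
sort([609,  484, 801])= [ 484, 609, 801 ]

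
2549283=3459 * 737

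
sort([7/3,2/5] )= [2/5,7/3]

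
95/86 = 1 + 9/86=1.10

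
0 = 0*52639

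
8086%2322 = 1120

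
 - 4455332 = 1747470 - 6202802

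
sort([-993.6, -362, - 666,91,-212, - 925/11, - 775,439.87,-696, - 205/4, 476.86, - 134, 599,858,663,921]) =[ - 993.6,  -  775, - 696, - 666, - 362, - 212,-134, - 925/11,-205/4,91,439.87, 476.86 , 599, 663,858,921]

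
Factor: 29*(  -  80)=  - 2^4* 5^1*29^1 = -2320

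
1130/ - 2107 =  - 1130/2107   =  -0.54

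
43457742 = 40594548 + 2863194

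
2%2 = 0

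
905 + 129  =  1034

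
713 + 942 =1655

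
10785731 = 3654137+7131594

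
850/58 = 425/29  =  14.66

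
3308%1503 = 302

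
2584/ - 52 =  - 646/13=-49.69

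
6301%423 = 379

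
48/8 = 6 = 6.00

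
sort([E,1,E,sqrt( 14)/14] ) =[sqrt ( 14 ) /14,1,  E,E] 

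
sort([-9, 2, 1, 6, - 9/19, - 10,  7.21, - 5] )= [ - 10, - 9,- 5, -9/19, 1, 2, 6,7.21] 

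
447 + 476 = 923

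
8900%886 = 40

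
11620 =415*28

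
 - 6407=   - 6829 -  - 422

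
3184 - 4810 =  - 1626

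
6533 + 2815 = 9348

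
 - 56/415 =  - 1 + 359/415 = - 0.13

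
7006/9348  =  3503/4674 = 0.75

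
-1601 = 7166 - 8767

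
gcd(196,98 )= 98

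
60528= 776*78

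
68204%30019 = 8166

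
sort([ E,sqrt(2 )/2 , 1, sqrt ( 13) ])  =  [sqrt (2) /2, 1, E,sqrt(13 )] 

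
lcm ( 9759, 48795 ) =48795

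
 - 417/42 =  - 139/14 = - 9.93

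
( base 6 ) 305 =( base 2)1110001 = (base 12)95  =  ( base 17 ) 6B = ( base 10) 113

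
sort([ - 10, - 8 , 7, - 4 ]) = [ - 10, - 8, - 4, 7 ] 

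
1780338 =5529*322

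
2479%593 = 107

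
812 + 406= 1218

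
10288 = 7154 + 3134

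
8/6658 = 4/3329= 0.00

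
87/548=87/548 =0.16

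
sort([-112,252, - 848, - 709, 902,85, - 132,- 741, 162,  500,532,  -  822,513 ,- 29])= [-848,-822,-741, -709, - 132,- 112, - 29,85,162, 252, 500,513,532,902]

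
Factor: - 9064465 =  - 5^1*59^1*30727^1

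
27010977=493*54789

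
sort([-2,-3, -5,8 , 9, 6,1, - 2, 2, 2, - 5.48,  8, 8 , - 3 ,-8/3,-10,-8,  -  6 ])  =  [ - 10,-8,- 6, - 5.48 , - 5,-3 , - 3, - 8/3, - 2, - 2, 1,2,2, 6,8,  8, 8 , 9] 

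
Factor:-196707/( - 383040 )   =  2^( - 6)*3^( - 1)*5^ ( - 1 )*17^1*29^1 = 493/960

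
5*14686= 73430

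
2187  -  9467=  - 7280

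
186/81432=31/13572=0.00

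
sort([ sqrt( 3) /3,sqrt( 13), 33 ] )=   [sqrt(3 )/3 , sqrt( 13), 33 ] 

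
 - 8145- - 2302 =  - 5843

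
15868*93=1475724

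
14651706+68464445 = 83116151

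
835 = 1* 835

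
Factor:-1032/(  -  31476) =2^1 * 61^(- 1) = 2/61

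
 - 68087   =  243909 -311996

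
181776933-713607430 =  - 531830497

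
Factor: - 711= - 3^2 * 79^1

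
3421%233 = 159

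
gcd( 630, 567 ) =63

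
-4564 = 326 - 4890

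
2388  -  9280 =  - 6892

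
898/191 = 898/191= 4.70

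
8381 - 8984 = - 603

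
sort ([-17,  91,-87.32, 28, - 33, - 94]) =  [-94, - 87.32, - 33, - 17,28, 91]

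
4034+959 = 4993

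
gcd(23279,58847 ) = 1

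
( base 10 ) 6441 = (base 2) 1100100101001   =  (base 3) 22211120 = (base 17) 154F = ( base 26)9dj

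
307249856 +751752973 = 1059002829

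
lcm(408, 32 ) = 1632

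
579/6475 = 579/6475= 0.09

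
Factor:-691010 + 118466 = -2^7*3^2*7^1*71^1 = - 572544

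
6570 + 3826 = 10396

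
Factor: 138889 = 138889^1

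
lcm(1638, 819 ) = 1638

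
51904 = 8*6488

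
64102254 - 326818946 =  - 262716692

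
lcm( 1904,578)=32368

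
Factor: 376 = 2^3*47^1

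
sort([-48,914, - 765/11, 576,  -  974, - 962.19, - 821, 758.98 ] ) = [ - 974, - 962.19, - 821, - 765/11, - 48 , 576, 758.98, 914 ] 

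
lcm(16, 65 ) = 1040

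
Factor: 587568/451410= 2^3*5^(-1)*41^( - 1)* 367^( - 1)*12241^1 = 97928/75235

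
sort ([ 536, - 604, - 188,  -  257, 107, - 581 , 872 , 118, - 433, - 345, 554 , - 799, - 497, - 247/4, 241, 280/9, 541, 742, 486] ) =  [ - 799, - 604, - 581, - 497, - 433, - 345, - 257, - 188, - 247/4, 280/9, 107,118,241, 486, 536, 541,  554,  742,872 ] 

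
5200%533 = 403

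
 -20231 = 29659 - 49890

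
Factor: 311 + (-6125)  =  -2^1 * 3^2*17^1*  19^1= - 5814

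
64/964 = 16/241= 0.07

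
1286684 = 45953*28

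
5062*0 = 0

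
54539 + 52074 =106613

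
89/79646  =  89/79646 = 0.00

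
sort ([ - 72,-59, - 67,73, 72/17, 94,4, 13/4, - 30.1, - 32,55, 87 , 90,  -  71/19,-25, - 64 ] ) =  [  -  72,- 67,-64,-59, - 32, - 30.1, -25,-71/19,13/4  ,  4,72/17,55,  73, 87, 90,94 ] 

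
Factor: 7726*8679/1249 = 2^1 *3^1*11^1*263^1*1249^ ( - 1)*3863^1 = 67053954/1249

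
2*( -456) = -912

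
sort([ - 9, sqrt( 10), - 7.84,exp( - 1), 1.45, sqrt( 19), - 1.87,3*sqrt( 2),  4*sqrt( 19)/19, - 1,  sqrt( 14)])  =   [-9, - 7.84, - 1.87, - 1, exp( -1),4*sqrt( 19)/19 , 1.45,sqrt(10 ),sqrt(14), 3*sqrt(2), sqrt ( 19)]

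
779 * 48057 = 37436403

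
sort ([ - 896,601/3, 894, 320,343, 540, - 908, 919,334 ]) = [ - 908, - 896,601/3, 320,334,  343, 540,894,919 ]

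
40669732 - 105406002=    - 64736270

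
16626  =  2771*6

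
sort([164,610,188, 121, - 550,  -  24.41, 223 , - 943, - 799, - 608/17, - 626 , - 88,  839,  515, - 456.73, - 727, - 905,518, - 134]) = [ -943, - 905, - 799, - 727, - 626,- 550,-456.73,-134, - 88, - 608/17,  -  24.41 , 121, 164, 188, 223, 515, 518,  610,839]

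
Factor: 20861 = 23^1 * 907^1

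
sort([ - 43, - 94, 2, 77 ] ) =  [-94, - 43, 2,77]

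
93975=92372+1603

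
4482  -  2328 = 2154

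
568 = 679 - 111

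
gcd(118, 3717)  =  59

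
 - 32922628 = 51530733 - 84453361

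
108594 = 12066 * 9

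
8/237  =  8/237  =  0.03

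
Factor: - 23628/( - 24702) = 22/23 = 2^1*11^1*23^(-1)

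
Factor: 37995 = 3^1*5^1*17^1*149^1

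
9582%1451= 876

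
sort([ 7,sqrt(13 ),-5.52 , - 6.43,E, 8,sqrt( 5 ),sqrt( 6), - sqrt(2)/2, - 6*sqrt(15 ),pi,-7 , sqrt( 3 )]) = [ - 6*sqrt( 15),  -  7, - 6.43 , - 5.52, -sqrt( 2 )/2 , sqrt (3 ),sqrt( 5 ), sqrt( 6 ),E, pi,sqrt( 13), 7,8]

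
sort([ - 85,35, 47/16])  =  [ - 85, 47/16 , 35]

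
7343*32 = 234976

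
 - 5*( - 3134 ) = 15670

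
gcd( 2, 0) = 2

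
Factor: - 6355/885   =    -  3^(  -  1)*31^1*41^1*59^(-1) =-  1271/177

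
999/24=41 + 5/8=   41.62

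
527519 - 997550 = -470031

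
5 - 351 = - 346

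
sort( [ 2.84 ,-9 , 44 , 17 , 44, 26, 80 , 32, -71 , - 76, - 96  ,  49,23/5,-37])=[-96, - 76,-71, - 37,-9,2.84, 23/5,  17,26, 32,  44,44, 49, 80 ] 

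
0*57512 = 0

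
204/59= 3+27/59 = 3.46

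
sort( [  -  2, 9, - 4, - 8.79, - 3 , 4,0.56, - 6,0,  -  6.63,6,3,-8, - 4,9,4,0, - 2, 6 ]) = [ - 8.79, - 8, - 6.63,-6, - 4, - 4, - 3,-2, - 2,0, 0,0.56,3,4,4,6 , 6,9,  9]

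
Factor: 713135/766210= 2^( - 1) * 397^(-1)* 739^1 = 739/794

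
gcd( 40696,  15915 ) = 1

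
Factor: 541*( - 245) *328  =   - 2^3*5^1*7^2*41^1*541^1  =  -43474760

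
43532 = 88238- 44706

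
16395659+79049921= 95445580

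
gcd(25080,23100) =660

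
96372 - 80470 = 15902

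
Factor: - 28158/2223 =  - 38/3 = - 2^1*3^( - 1) *19^1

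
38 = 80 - 42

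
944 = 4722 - 3778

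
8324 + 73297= 81621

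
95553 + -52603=42950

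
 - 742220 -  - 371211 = - 371009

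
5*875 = 4375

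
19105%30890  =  19105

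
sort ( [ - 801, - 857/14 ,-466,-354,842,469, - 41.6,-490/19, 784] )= [  -  801,-466,-354 , - 857/14, - 41.6, - 490/19,469, 784 , 842 ]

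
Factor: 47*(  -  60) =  - 2^2 * 3^1*5^1*47^1 = - 2820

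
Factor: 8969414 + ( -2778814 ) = 6190600 = 2^3*5^2*13^1*2381^1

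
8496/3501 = 944/389= 2.43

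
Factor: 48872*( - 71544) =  - 2^6*3^1* 11^1*41^1*149^1*271^1 = - 3496498368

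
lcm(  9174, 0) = 0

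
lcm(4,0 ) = 0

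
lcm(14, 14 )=14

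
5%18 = 5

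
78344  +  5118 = 83462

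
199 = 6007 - 5808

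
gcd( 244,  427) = 61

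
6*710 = 4260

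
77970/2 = 38985 = 38985.00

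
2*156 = 312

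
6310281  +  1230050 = 7540331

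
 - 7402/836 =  - 3701/418=- 8.85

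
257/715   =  257/715 = 0.36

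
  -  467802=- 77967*6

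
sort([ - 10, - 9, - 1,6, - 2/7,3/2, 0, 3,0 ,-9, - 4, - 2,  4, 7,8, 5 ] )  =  [ - 10,-9 , - 9,- 4, - 2 , - 1 ,-2/7,0,0, 3/2,3,4,5 , 6,7,8] 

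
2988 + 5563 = 8551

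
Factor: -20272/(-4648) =2^1*83^(- 1)* 181^1=362/83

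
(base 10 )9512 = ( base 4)2110220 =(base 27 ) D18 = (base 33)8o8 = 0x2528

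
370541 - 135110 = 235431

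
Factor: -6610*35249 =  - 232995890=   - 2^1*5^1 * 101^1*349^1*661^1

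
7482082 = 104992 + 7377090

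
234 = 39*6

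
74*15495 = 1146630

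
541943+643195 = 1185138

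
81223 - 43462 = 37761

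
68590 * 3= 205770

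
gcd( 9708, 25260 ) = 12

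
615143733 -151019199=464124534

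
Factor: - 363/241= - 3^1*11^2*241^( - 1 ) 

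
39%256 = 39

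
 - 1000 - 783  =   - 1783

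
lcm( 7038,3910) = 35190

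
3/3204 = 1/1068 = 0.00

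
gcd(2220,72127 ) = 1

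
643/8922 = 643/8922 = 0.07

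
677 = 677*1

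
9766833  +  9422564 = 19189397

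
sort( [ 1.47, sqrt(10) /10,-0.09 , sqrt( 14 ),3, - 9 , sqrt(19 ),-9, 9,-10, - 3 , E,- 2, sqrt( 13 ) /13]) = [  -  10,- 9,-9,-3, - 2 ,  -  0.09, sqrt(13)/13 , sqrt (10)/10,1.47,E,3, sqrt(14), sqrt(19),  9]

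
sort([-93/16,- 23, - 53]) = [ - 53, - 23,-93/16]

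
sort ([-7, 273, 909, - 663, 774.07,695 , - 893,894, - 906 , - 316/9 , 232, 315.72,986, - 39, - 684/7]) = [ - 906,-893, - 663, - 684/7, - 39, - 316/9 , -7, 232, 273 , 315.72,695 , 774.07 , 894,  909,  986]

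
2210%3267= 2210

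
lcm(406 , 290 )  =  2030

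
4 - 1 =3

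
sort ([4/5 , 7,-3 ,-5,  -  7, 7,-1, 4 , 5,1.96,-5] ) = [ - 7, - 5, - 5, - 3, - 1,4/5,1.96, 4, 5, 7,  7]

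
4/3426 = 2/1713 = 0.00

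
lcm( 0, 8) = 0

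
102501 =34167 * 3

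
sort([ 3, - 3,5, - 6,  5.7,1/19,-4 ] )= [ - 6, - 4,-3,1/19,3,5, 5.7] 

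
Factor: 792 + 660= 1452 = 2^2*3^1 * 11^2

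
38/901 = 38/901 = 0.04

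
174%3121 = 174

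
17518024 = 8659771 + 8858253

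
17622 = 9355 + 8267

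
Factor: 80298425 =5^2*3211937^1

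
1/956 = 1/956 = 0.00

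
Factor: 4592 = 2^4*7^1*41^1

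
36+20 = 56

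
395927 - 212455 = 183472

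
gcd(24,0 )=24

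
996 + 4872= 5868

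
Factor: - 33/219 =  - 11/73 = - 11^1*73^( - 1)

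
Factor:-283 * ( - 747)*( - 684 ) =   -  2^2 * 3^4*19^1 * 83^1* 283^1= - 144598284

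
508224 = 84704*6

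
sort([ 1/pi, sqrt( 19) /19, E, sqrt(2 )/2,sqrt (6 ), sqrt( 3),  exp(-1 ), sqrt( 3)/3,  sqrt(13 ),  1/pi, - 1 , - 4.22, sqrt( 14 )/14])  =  [ - 4.22,  -  1, sqrt(19 )/19,sqrt(14)/14,  1/pi,1/pi, exp( - 1 ), sqrt (3)/3, sqrt(2)/2, sqrt(3),  sqrt(6),  E, sqrt(13)]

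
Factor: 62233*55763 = 55763^1*62233^1 = 3470298779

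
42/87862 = 21/43931 = 0.00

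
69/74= 69/74 =0.93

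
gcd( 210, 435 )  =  15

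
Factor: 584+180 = 2^2*191^1=764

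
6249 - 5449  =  800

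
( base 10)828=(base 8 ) 1474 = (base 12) 590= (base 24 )1ac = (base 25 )183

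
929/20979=929/20979 = 0.04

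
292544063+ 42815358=335359421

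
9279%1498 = 291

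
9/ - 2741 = -9/2741 =-0.00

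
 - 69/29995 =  - 69/29995 = -0.00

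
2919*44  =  128436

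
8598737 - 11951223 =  - 3352486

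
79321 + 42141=121462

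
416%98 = 24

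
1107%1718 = 1107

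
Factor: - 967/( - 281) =281^(- 1)*967^1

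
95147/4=23786 +3/4 = 23786.75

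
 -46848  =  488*(  -  96)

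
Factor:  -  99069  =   - 3^1*33023^1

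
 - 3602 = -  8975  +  5373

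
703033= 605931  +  97102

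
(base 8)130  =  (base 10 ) 88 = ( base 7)154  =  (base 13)6A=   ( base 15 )5D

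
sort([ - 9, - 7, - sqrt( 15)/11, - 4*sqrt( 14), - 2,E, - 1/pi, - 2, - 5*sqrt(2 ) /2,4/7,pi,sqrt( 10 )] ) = [ - 4*sqrt(14), - 9,-7, - 5*sqrt( 2 ) /2, - 2, - 2, - sqrt(15 ) /11, - 1/pi , 4/7, E,pi,sqrt( 10 )] 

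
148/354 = 74/177 = 0.42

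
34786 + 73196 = 107982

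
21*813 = 17073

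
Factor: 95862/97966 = 47931/48983 = 3^1 * 11^(- 1)*13^1*61^( -1)* 73^( - 1)*1229^1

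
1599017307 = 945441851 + 653575456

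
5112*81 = 414072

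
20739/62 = 669/2=334.50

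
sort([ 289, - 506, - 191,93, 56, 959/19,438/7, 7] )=[- 506, - 191,7,959/19,56,438/7, 93,  289]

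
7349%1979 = 1412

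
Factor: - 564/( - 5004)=3^( - 1)*47^1 * 139^( - 1)=47/417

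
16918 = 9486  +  7432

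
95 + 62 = 157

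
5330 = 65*82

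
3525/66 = 1175/22= 53.41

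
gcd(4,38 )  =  2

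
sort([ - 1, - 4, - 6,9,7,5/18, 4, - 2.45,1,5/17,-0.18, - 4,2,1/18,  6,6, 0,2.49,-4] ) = [-6, - 4,  -  4, - 4, - 2.45, - 1, - 0.18, 0,1/18, 5/18,5/17,1,2,2.49,4,6,  6,7,9]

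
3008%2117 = 891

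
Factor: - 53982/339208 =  - 2^( - 2 )*3^2*109^(- 1) * 389^( - 1)*2999^1 = - 26991/169604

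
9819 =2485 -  - 7334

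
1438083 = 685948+752135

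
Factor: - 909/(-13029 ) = 3/43 = 3^1 * 43^( - 1 ) 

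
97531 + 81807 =179338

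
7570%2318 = 616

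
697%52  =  21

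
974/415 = 2 + 144/415= 2.35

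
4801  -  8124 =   -  3323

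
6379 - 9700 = -3321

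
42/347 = 42/347=0.12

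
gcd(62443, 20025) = 1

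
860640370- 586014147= 274626223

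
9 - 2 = 7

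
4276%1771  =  734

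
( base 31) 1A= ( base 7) 56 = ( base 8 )51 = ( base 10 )41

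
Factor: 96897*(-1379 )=-133620963  =  -  3^1*7^1*197^1*32299^1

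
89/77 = 1 + 12/77  =  1.16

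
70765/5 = 14153 = 14153.00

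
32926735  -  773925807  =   -740999072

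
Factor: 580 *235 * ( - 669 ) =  -2^2*3^1 *5^2 * 29^1*47^1 * 223^1 = - 91184700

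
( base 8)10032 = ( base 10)4122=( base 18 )cd0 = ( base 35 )3cr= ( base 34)3j8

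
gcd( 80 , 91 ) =1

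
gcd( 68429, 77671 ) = 1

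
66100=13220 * 5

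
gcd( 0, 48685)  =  48685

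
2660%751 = 407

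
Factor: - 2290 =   -  2^1*5^1*229^1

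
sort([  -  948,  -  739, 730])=[-948,-739, 730]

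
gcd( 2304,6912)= 2304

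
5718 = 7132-1414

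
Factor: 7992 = 2^3*3^3 * 37^1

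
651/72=217/24 = 9.04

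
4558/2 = 2279=2279.00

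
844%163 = 29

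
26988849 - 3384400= 23604449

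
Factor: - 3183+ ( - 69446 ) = -59^1*1231^1 = - 72629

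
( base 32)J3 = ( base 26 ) ND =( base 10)611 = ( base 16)263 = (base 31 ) jm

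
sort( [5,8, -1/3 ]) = [-1/3,5,8] 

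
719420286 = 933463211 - 214042925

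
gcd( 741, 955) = 1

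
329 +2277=2606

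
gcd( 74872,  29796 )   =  764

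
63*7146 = 450198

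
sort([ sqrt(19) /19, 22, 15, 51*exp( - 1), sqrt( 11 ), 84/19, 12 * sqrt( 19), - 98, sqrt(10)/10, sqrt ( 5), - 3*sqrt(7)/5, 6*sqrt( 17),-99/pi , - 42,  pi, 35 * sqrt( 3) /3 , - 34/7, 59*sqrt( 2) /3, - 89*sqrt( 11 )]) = [-89*sqrt (11 ), - 98, - 42 ,-99/pi, - 34/7, - 3*sqrt( 7)/5 , sqrt( 19)/19 , sqrt( 10 ) /10,sqrt(5), pi, sqrt( 11),84/19, 15,51*exp(-1 ),35*sqrt(3 )/3,22, 6*sqrt( 17), 59*sqrt(2)/3, 12*sqrt ( 19)]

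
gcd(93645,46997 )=1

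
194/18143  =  194/18143=0.01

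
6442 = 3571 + 2871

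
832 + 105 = 937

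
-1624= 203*( - 8)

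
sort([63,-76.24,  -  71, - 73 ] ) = [ - 76.24,-73,- 71, 63]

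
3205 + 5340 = 8545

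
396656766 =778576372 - 381919606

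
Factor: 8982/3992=2^( - 2 ) * 3^2 = 9/4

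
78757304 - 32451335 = 46305969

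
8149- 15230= - 7081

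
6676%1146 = 946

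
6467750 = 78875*82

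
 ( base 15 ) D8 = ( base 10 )203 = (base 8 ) 313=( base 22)95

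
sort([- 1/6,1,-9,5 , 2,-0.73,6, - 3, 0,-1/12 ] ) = [ - 9, - 3, - 0.73, - 1/6  ,  -  1/12,0, 1,2, 5,  6 ] 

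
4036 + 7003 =11039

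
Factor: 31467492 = 2^2*3^2*7^1*193^1*647^1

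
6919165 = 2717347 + 4201818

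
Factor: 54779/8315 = 5^( - 1)*1663^( - 1)*54779^1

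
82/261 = 82/261 = 0.31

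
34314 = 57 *602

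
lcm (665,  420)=7980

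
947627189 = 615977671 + 331649518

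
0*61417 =0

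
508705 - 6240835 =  - 5732130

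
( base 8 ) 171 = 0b1111001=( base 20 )61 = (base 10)121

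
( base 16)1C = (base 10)28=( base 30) S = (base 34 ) S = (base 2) 11100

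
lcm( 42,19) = 798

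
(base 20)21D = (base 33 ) p8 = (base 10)833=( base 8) 1501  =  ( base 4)31001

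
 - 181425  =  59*(-3075)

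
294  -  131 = 163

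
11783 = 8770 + 3013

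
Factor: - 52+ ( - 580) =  -2^3 * 79^1 = - 632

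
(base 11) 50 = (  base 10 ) 55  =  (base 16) 37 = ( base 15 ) 3A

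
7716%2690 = 2336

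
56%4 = 0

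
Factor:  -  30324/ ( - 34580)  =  57/65  =  3^1 * 5^( - 1)*13^( -1 )*19^1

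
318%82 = 72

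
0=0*526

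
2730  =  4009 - 1279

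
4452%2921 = 1531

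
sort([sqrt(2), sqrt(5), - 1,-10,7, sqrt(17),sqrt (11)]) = [ - 10, - 1,sqrt ( 2), sqrt ( 5),sqrt(11), sqrt (17 ),7]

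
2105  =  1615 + 490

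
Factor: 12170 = 2^1*5^1*1217^1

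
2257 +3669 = 5926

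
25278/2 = 12639 = 12639.00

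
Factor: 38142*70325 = 2682336150= 2^1*3^2*5^2*13^1*29^1 * 97^1*163^1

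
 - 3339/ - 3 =1113 + 0/1  =  1113.00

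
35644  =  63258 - 27614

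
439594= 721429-281835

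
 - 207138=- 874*237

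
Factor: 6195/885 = 7=7^1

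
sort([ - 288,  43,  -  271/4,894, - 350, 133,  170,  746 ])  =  [  -  350,  -  288, - 271/4,  43,133,170, 746 , 894 ] 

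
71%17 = 3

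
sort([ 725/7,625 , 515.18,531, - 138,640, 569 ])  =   [ - 138, 725/7 , 515.18,  531,  569 , 625,640]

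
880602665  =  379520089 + 501082576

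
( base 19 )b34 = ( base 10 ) 4032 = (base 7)14520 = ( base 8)7700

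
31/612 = 31/612 = 0.05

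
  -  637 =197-834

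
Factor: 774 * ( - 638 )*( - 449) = 2^2*3^2*11^1*29^1*43^1*449^1=221721588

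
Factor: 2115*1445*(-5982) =  -  2^1*3^3*5^2*17^2*47^1*997^1 = -18282038850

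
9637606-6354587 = 3283019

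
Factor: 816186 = 2^1*3^1*7^1*19433^1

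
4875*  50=243750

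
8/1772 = 2/443 = 0.00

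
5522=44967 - 39445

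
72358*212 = 15339896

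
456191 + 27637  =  483828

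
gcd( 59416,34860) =28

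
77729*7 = 544103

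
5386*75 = 403950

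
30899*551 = 17025349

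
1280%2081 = 1280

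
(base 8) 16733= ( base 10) 7643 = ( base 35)68d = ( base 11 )5819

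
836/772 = 1+16/193  =  1.08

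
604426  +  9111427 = 9715853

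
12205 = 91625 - 79420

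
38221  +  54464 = 92685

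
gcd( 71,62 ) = 1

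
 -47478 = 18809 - 66287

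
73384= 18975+54409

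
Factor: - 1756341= - 3^2 * 19^1*10271^1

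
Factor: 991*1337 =7^1*191^1*991^1 = 1324967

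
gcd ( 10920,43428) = 84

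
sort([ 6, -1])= [-1,6] 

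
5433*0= 0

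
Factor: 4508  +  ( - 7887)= - 31^1*109^1  =  -3379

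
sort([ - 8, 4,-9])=[-9,  -  8,4] 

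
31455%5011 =1389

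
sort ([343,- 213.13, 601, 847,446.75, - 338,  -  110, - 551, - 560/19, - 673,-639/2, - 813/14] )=[ - 673,  -  551, - 338,  -  639/2, - 213.13,-110, - 813/14, - 560/19, 343, 446.75, 601,847 ]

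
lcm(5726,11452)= 11452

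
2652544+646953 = 3299497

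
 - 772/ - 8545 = 772/8545  =  0.09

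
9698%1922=88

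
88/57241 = 88/57241 = 0.00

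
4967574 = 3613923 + 1353651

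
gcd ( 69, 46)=23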